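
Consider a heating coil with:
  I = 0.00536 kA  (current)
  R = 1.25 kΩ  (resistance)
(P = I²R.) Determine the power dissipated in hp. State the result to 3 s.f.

48.2 hp

Directly: P = I²R.
I = 0.00536 kA = 5.360 A; R = 1.25 kΩ = 1250 Ω.
P = 35912 W
35912 W × (1 hp / 745.7 W) = 48.16 hp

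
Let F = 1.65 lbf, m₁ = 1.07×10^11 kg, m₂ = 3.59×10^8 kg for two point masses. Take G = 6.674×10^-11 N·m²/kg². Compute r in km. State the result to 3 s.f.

18.7 km

Rearranging F = G·m₁·m₂/r² for r: r = √(G·m₁m₂/F).
F = 1.65 lbf = 7.340 N; m₁ = 1.07×10^11 kg; m₂ = 3.59×10^8 kg; G = 6.674×10^-11 N·m²/kg².
r = 18689 m
18689 m × (1 km / 1000 m) = 18.69 km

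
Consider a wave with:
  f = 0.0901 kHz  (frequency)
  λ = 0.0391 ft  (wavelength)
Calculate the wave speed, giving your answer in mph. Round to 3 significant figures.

v is given directly by: v = fλ.
f = 0.0901 kHz = 90.10 Hz; λ = 0.0391 ft = 0.01192 m.
v = 1.074 m/s
1.074 m/s × (1 mph / 0.4470 m/s) = 2.402 mph

2.40 mph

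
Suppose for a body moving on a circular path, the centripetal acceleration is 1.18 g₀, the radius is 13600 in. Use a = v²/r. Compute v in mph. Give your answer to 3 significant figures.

141 mph

Rearranging: v = √(a·r).
a = 1.18 g₀ = 11.57 m/s²; r = 13600 in = 345.4 m.
v = 63.22 m/s
63.22 m/s × (1 mph / 0.4470 m/s) = 141.4 mph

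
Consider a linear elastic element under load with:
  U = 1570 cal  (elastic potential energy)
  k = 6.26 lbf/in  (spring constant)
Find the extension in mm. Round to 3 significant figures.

3460 mm

Solving U = ½k·x² for x: x = √(2U/k).
U = 1570 cal = 6569 J; k = 6.26 lbf/in = 1096 N/m.
x = 3.462 m
3.462 m × (1 mm / 0.001000 m) = 3462 mm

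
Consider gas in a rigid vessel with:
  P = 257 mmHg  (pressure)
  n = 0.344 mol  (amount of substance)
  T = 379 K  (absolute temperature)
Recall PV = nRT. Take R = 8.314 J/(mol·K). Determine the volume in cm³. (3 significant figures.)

From the ideal-gas law: V = nRT/P.
P = 257 mmHg = 34264 Pa; n = 0.344 mol; T = 379 K; R = 8.314 J/(mol·K).
V = 0.03164 m³
0.03164 m³ × (1 cm³ / 1.000×10^-6 m³) = 31635 cm³

31600 cm³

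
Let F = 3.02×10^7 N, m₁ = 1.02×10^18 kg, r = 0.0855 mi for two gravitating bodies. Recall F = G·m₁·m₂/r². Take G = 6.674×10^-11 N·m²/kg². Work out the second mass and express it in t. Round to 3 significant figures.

Rearranging F = G·m₁·m₂/r² for m₂: m₂ = F·r²/(G·m₁).
F = 3.02×10^7 N; m₁ = 1.02×10^18 kg; r = 0.0855 mi = 137.6 m; G = 6.674×10^-11 N·m²/kg².
m₂ = 8399 kg
8399 kg × (1 t / 1000 kg) = 8.399 t

8.40 t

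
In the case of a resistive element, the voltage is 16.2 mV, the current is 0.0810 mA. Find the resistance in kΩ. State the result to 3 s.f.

0.200 kΩ

From Ohm's law: R = V/I.
V = 16.2 mV = 0.01620 V; I = 0.0810 mA = 8.100×10^-5 A.
R = 200.0 Ω
200.0 Ω × (1 kΩ / 1000 Ω) = 0.2000 kΩ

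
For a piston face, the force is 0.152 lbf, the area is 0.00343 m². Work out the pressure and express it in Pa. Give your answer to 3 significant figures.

197 Pa

P is given directly by: P = F/A.
F = 0.152 lbf = 0.6761 N; A = 0.00343 m².
P = 197.1 Pa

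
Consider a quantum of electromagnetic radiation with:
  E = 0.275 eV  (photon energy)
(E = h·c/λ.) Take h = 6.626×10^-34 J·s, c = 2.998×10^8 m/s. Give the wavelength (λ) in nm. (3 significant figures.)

4510 nm

Rearranging: λ = hc/E.
E = 0.275 eV = 4.406×10^-20 J; h = 6.626×10^-34 J·s; c = 2.998×10^8 m/s.
λ = 4.509×10^-6 m
4.509×10^-6 m × (1 nm / 1.000×10^-9 m) = 4509 nm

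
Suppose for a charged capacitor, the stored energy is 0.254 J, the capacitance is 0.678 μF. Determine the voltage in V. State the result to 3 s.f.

866 V

Rearranging: V = √(2E/C).
E = 0.254 J; C = 0.678 μF = 6.780×10^-7 F.
V = 865.6 V  (the unit combination reduces to kg·m²/(A·s³) = V)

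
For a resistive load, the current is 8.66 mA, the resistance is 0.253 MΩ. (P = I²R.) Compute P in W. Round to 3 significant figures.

P is given directly by: P = I²R.
I = 8.66 mA = 0.008660 A; R = 0.253 MΩ = 2.530×10^5 Ω.
P = 18.97 W  (the unit combination reduces to kg·m²/s³ = W)

19.0 W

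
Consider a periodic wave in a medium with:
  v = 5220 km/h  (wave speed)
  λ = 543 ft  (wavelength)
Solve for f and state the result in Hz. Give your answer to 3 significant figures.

Solving v = f·λ for f: f = v/λ.
v = 5220 km/h = 1450 m/s; λ = 543 ft = 165.5 m.
f = 8.761 Hz

8.76 Hz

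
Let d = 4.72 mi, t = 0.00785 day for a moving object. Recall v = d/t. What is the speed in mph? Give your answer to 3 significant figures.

Directly: v = d/t.
d = 4.72 mi = 7596 m; t = 0.00785 day = 678.2 s.
v = 11.20 m/s
11.20 m/s × (1 mph / 0.4470 m/s) = 25.05 mph

25.1 mph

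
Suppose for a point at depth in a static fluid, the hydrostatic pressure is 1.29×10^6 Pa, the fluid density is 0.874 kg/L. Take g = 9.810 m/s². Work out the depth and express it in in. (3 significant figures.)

5920 in

Solving P = ρ·g·h for h: h = P/(ρ·g).
P = 1.29×10^6 Pa; ρ = 0.874 kg/L = 874.0 kg/m³; g = 9.810 m/s².
h = 150.5 m
150.5 m × (1 in / 0.02540 m) = 5923 in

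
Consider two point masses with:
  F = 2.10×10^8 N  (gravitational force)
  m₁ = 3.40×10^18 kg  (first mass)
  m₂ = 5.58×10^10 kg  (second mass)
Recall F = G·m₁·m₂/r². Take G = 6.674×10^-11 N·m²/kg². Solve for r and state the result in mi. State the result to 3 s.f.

153 mi

From Newton's law of gravitation: r = √(G·m₁m₂/F).
F = 2.10×10^8 N; m₁ = 3.40×10^18 kg; m₂ = 5.58×10^10 kg; G = 6.674×10^-11 N·m²/kg².
r = 2.456×10^5 m
2.456×10^5 m × (1 mi / 1609 m) = 152.6 mi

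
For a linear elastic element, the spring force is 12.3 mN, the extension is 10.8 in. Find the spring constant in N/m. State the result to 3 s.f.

0.0448 N/m

Rearranging F = k·x for k: k = F/x.
F = 12.3 mN = 0.01230 N; x = 10.8 in = 0.2743 m.
k = 0.04484 N/m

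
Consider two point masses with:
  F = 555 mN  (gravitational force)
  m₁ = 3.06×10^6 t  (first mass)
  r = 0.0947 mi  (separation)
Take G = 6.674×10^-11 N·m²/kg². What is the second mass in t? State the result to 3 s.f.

63.1 t

From Newton's law of gravitation: m₂ = F·r²/(G·m₁).
F = 555 mN = 0.5550 N; m₁ = 3.06×10^6 t = 3.060×10^9 kg; r = 0.0947 mi = 152.4 m; G = 6.674×10^-11 N·m²/kg².
m₂ = 63122 kg
63122 kg × (1 t / 1000 kg) = 63.12 t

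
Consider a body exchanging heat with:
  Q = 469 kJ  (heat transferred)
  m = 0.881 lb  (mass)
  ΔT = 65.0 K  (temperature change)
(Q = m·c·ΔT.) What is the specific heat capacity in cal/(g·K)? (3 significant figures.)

4.32 cal/(g·K)

Rearranging: c = Q/(m·ΔT).
Q = 469 kJ = 4.690×10^5 J; m = 0.881 lb = 0.3996 kg; ΔT = 65.0 K.
c = 18056 J/(kg·K)
18056 J/(kg·K) × (1 cal/(g·K) / 4184 J/(kg·K)) = 4.315 cal/(g·K)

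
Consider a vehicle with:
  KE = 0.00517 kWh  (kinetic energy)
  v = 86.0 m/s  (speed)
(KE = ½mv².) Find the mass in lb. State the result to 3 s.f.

11.1 lb

Solving KE = ½mv² for m: m = 2·KE/v².
KE = 0.00517 kWh = 18612 J; v = 86.0 m/s.
m = 5.033 kg
5.033 kg × (1 lb / 0.4536 kg) = 11.10 lb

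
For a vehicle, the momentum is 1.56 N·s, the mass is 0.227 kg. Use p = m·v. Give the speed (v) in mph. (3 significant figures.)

15.4 mph

Rearranging p = m·v for v: v = p/m.
p = 1.56 N·s = 1.560 kg·m/s; m = 0.227 kg.
v = 6.872 m/s
6.872 m/s × (1 mph / 0.4470 m/s) = 15.37 mph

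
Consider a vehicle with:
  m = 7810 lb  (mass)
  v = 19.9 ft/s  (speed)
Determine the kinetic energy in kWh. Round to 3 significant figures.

Directly: KE = ½mv².
m = 7810 lb = 3543 kg; v = 19.9 ft/s = 6.066 m/s.
KE = 65166 J  (the unit combination reduces to kg·m²/s² = J)
65166 J × (1 kWh / 3.600×10^6 J) = 0.01810 kWh

0.0181 kWh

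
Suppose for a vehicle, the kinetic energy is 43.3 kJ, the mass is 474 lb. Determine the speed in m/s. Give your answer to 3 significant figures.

Rearranging KE = ½mv² for v: v = √(2·KE/m).
KE = 43.3 kJ = 43300 J; m = 474 lb = 215.0 kg.
v = 20.07 m/s

20.1 m/s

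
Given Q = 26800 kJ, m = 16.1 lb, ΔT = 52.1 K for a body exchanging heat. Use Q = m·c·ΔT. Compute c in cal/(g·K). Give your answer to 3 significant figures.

16.8 cal/(g·K)

Rearranging Q = m·c·ΔT for c: c = Q/(m·ΔT).
Q = 26800 kJ = 2.680×10^7 J; m = 16.1 lb = 7.303 kg; ΔT = 52.1 K.
c = 70438 J/(kg·K)
70438 J/(kg·K) × (1 cal/(g·K) / 4184 J/(kg·K)) = 16.84 cal/(g·K)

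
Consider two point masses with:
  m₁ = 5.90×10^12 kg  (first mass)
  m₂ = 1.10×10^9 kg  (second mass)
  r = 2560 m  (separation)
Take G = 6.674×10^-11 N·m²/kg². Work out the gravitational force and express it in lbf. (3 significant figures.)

From Newton's law of gravitation: F = Gm₁m₂/r².
m₁ = 5.90×10^12 kg; m₂ = 1.10×10^9 kg; r = 2560 m; G = 6.674×10^-11 N·m²/kg².
F = 66092 N
66092 N × (1 lbf / 4.448 N) = 14858 lbf

14900 lbf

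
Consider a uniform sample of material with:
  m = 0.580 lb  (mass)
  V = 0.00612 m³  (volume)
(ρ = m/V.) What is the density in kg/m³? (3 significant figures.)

ρ is given directly by: ρ = m/V.
m = 0.580 lb = 0.2631 kg; V = 0.00612 m³.
ρ = 42.99 kg/m³

43.0 kg/m³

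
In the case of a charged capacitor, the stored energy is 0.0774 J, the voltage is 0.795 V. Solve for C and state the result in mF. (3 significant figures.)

Rearranging E = ½C·V² for C: C = 2E/V².
E = 0.0774 J; V = 0.795 V.
C = 0.2449 F
0.2449 F × (1 mF / 0.001000 F) = 244.9 mF

245 mF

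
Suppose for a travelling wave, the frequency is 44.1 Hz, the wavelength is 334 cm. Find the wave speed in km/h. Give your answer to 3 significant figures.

Directly: v = fλ.
f = 44.1 Hz; λ = 334 cm = 3.340 m.
v = 147.3 m/s
147.3 m/s × (1 km/h / 0.2778 m/s) = 530.3 km/h

530 km/h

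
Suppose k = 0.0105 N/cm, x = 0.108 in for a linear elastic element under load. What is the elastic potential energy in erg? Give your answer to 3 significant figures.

Directly: U = ½kx².
k = 0.0105 N/cm = 1.050 N/m; x = 0.108 in = 0.002743 m.
U = 3.951×10^-6 J  (the unit combination reduces to kg·m²/s² = J)
3.951×10^-6 J × (1 erg / 1.000×10^-7 J) = 39.51 erg

39.5 erg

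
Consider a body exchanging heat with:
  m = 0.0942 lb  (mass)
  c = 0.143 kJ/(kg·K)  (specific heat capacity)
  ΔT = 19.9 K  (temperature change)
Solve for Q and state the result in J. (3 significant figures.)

Q is given directly by: Q = mcΔT.
m = 0.0942 lb = 0.04273 kg; c = 0.143 kJ/(kg·K) = 143.0 J/(kg·K); ΔT = 19.9 K.
Q = 121.6 J

122 J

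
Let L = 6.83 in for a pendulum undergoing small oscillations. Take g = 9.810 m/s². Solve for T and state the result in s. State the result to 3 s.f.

Directly: T = 2π√(L/g).
L = 6.83 in = 0.1735 m; g = 9.810 m/s².
T = 0.8356 s

0.836 s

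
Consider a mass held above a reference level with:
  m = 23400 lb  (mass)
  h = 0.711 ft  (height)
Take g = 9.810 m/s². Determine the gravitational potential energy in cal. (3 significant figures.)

PE is given directly by: PE = mgh.
m = 23400 lb = 10614 kg; h = 0.711 ft = 0.2167 m; g = 9.810 m/s².
PE = 22565 J
22565 J × (1 cal / 4.184 J) = 5393 cal

5390 cal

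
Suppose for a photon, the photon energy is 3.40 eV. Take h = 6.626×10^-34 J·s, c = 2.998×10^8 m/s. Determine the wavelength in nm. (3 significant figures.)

365 nm

Solving E = h·c/λ for λ: λ = hc/E.
E = 3.40 eV = 5.447×10^-19 J; h = 6.626×10^-34 J·s; c = 2.998×10^8 m/s.
λ = 3.647×10^-7 m
3.647×10^-7 m × (1 nm / 1.000×10^-9 m) = 364.7 nm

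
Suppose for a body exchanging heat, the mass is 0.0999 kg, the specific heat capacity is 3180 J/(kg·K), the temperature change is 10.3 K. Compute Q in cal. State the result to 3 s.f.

782 cal

Q is given directly by: Q = mcΔT.
m = 0.0999 kg; c = 3180 J/(kg·K); ΔT = 10.3 K.
Q = 3272 J
3272 J × (1 cal / 4.184 J) = 782.1 cal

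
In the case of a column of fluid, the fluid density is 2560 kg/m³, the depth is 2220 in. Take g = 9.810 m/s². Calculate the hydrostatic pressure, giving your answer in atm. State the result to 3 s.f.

Directly: P = ρgh.
ρ = 2560 kg/m³; h = 2220 in = 56.39 m; g = 9.810 m/s².
P = 1.416×10^6 Pa
1.416×10^6 Pa × (1 atm / 1.013×10^5 Pa) = 13.98 atm

14.0 atm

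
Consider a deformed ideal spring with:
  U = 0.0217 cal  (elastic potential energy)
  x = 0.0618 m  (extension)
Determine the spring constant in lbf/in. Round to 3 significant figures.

Solving U = ½k·x² for k: k = 2U/x².
U = 0.0217 cal = 0.09079 J; x = 0.0618 m.
k = 47.54 N/m
47.54 N/m × (1 lbf/in / 175.1 N/m) = 0.2715 lbf/in

0.271 lbf/in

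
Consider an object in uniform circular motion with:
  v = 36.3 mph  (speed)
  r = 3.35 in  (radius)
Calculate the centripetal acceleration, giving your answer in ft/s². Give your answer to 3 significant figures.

a is given directly by: a = v²/r.
v = 36.3 mph = 16.23 m/s; r = 3.35 in = 0.08509 m.
a = 3095 m/s²
3095 m/s² × (1 ft/s² / 0.3048 m/s²) = 10153 ft/s²

10200 ft/s²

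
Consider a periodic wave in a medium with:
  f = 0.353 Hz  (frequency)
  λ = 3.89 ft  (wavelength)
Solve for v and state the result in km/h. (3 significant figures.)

Directly: v = fλ.
f = 0.353 Hz; λ = 3.89 ft = 1.186 m.
v = 0.4185 m/s
0.4185 m/s × (1 km/h / 0.2778 m/s) = 1.507 km/h

1.51 km/h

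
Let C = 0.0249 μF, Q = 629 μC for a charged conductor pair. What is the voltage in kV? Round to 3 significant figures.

Rearranging C = Q/V for V: V = Q/C.
C = 0.0249 μF = 2.490×10^-8 F; Q = 629 μC = 6.290×10^-4 C.
V = 25261 V
25261 V × (1 kV / 1000 V) = 25.26 kV

25.3 kV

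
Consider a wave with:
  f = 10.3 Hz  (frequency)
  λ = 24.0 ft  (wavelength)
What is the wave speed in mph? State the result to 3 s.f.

Directly: v = fλ.
f = 10.3 Hz; λ = 24.0 ft = 7.315 m.
v = 75.35 m/s
75.35 m/s × (1 mph / 0.4470 m/s) = 168.5 mph

169 mph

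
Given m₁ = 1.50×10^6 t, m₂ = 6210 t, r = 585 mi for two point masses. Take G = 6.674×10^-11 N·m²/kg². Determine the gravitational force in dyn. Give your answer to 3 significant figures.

Directly: F = Gm₁m₂/r².
m₁ = 1.50×10^6 t = 1.500×10^9 kg; m₂ = 6210 t = 6.210×10^6 kg; r = 585 mi = 9.415×10^5 m; G = 6.674×10^-11 N·m²/kg².
F = 7.014×10^-7 N
7.014×10^-7 N × (1 dyn / 1.000×10^-5 N) = 0.07014 dyn

0.0701 dyn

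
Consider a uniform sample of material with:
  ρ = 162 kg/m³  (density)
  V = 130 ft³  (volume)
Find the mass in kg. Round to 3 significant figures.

596 kg

Rearranging ρ = m/V for m: m = ρV.
ρ = 162 kg/m³; V = 130 ft³ = 3.681 m³.
m = 596.4 kg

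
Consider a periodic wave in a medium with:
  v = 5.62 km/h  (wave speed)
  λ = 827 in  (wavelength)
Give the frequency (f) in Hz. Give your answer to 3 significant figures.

Solving v = f·λ for f: f = v/λ.
v = 5.62 km/h = 1.561 m/s; λ = 827 in = 21.01 m.
f = 0.07432 Hz

0.0743 Hz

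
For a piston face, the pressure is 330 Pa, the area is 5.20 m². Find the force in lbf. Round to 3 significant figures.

386 lbf

Rearranging: F = P·A.
P = 330 Pa; A = 5.20 m².
F = 1716 N
1716 N × (1 lbf / 4.448 N) = 385.8 lbf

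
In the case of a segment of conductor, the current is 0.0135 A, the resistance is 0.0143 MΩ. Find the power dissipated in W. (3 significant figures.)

P is given directly by: P = I²R.
I = 0.0135 A; R = 0.0143 MΩ = 14300 Ω.
P = 2.606 W  (the unit combination reduces to kg·m²/s³ = W)

2.61 W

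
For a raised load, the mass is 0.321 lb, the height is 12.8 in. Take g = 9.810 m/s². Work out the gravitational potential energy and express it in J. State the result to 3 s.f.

0.464 J

PE is given directly by: PE = mgh.
m = 0.321 lb = 0.1456 kg; h = 12.8 in = 0.3251 m; g = 9.810 m/s².
PE = 0.4644 J  (the unit combination reduces to kg·m²/s² = J)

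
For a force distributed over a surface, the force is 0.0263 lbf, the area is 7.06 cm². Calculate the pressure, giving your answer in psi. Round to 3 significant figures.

P is given directly by: P = F/A.
F = 0.0263 lbf = 0.1170 N; A = 7.06 cm² = 7.060×10^-4 m².
P = 165.7 Pa
165.7 Pa × (1 psi / 6895 Pa) = 0.02403 psi

0.0240 psi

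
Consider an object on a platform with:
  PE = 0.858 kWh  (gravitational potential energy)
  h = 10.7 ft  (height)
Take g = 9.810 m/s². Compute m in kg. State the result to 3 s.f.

Solving PE = m·g·h for m: m = PE/(g·h).
PE = 0.858 kWh = 3.089×10^6 J; h = 10.7 ft = 3.261 m; g = 9.810 m/s².
m = 96543 kg

96500 kg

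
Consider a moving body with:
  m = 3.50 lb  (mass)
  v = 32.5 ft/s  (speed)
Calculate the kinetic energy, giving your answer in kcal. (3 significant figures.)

KE is given directly by: KE = ½mv².
m = 3.50 lb = 1.588 kg; v = 32.5 ft/s = 9.906 m/s.
KE = 77.89 J
77.89 J × (1 kcal / 4184 J) = 0.01862 kcal

0.0186 kcal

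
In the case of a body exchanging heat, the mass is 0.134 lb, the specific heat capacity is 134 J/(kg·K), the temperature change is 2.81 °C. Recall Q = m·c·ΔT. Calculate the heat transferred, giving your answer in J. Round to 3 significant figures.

Q is given directly by: Q = mcΔT.
m = 0.134 lb = 0.06078 kg; c = 134 J/(kg·K); ΔT = 2.81 °C = 2.810 K.
Q = 22.89 J  (the unit combination reduces to kg·m²/s² = J)

22.9 J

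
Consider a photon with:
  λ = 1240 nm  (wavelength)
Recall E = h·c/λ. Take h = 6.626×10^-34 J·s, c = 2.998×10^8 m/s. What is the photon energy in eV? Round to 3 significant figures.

1.00 eV

E is given directly by: E = hc/λ.
λ = 1240 nm = 1.240×10^-6 m; h = 6.626×10^-34 J·s; c = 2.998×10^8 m/s.
E = 1.602×10^-19 J  (the unit combination reduces to kg·m²/s² = J)
1.602×10^-19 J × (1 eV / 1.602×10^-19 J) = 0.9999 eV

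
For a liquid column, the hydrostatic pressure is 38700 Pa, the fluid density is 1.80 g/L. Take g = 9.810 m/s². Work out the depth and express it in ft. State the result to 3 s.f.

7190 ft

Rearranging P = ρ·g·h for h: h = P/(ρ·g).
P = 38700 Pa; ρ = 1.80 g/L = 1.800 kg/m³; g = 9.810 m/s².
h = 2192 m
2192 m × (1 ft / 0.3048 m) = 7190 ft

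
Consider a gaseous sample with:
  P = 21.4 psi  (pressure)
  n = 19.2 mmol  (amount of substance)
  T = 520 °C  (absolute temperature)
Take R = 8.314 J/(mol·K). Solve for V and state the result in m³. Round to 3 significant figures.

From the ideal-gas law: V = nRT/P.
P = 21.4 psi = 1.475×10^5 Pa; n = 19.2 mmol = 0.01920 mol; T = 520 °C = 793.1 K; R = 8.314 J/(mol·K).
V = 8.581×10^-4 m³

8.58×10^-4 m³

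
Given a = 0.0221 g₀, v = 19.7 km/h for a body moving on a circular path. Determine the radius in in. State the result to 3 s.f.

5440 in

Rearranging a = v²/r for r: r = v²/a.
a = 0.0221 g₀ = 0.2167 m/s²; v = 19.7 km/h = 5.472 m/s.
r = 138.2 m
138.2 m × (1 in / 0.02540 m) = 5440 in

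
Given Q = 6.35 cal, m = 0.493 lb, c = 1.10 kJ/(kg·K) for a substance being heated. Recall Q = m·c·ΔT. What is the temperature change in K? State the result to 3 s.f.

Rearranging Q = m·c·ΔT for ΔT: ΔT = Q/(m·c).
Q = 6.35 cal = 26.57 J; m = 0.493 lb = 0.2236 kg; c = 1.10 kJ/(kg·K) = 1100 J/(kg·K).
ΔT = 0.1080 K

0.108 K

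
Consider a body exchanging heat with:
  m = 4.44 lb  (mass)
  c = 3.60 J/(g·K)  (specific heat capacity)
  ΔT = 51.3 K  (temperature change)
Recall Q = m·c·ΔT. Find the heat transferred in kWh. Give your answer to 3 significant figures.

0.103 kWh

Q is given directly by: Q = mcΔT.
m = 4.44 lb = 2.014 kg; c = 3.60 J/(g·K) = 3600 J/(kg·K); ΔT = 51.3 K.
Q = 3.719×10^5 J  (the unit combination reduces to kg·m²/s² = J)
3.719×10^5 J × (1 kWh / 3.600×10^6 J) = 0.1033 kWh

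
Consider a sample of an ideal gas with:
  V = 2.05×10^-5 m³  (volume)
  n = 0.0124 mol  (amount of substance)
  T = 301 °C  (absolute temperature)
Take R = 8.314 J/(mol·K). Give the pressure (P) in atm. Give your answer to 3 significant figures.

From the ideal-gas law: P = nRT/V.
V = 2.05×10^-5 m³; n = 0.0124 mol; T = 301 °C = 574.1 K; R = 8.314 J/(mol·K).
P = 2.887×10^6 Pa  (the unit combination reduces to kg/(m·s²) = Pa)
2.887×10^6 Pa × (1 atm / 1.013×10^5 Pa) = 28.50 atm

28.5 atm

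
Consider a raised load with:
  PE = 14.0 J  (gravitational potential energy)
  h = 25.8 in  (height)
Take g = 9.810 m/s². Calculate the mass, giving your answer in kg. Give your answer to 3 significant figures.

Solving PE = m·g·h for m: m = PE/(g·h).
PE = 14.0 J; h = 25.8 in = 0.6553 m; g = 9.810 m/s².
m = 2.178 kg

2.18 kg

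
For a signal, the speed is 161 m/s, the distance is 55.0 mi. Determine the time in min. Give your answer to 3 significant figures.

Solving v = d/t for t: t = d/v.
v = 161 m/s; d = 55.0 mi = 88514 m.
t = 549.8 s
549.8 s × (1 min / 60.00 s) = 9.163 min

9.16 min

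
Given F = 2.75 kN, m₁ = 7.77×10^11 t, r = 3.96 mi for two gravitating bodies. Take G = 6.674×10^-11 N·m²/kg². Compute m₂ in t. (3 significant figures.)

From Newton's law of gravitation: m₂ = F·r²/(G·m₁).
F = 2.75 kN = 2750 N; m₁ = 7.77×10^11 t = 7.770×10^14 kg; r = 3.96 mi = 6373 m; G = 6.674×10^-11 N·m²/kg².
m₂ = 2.154×10^6 kg
2.154×10^6 kg × (1 t / 1000 kg) = 2154 t

2150 t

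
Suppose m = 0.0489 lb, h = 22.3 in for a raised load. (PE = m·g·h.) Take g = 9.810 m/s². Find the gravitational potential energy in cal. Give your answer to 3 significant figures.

PE is given directly by: PE = mgh.
m = 0.0489 lb = 0.02218 kg; h = 22.3 in = 0.5664 m; g = 9.810 m/s².
PE = 0.1232 J  (the unit combination reduces to kg·m²/s² = J)
0.1232 J × (1 cal / 4.184 J) = 0.02946 cal

0.0295 cal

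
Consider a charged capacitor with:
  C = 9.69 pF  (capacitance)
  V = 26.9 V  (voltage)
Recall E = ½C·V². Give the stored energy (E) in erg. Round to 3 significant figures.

Directly: E = ½CV².
C = 9.69 pF = 9.690×10^-12 F; V = 26.9 V.
E = 3.506×10^-9 J
3.506×10^-9 J × (1 erg / 1.000×10^-7 J) = 0.03506 erg

0.0351 erg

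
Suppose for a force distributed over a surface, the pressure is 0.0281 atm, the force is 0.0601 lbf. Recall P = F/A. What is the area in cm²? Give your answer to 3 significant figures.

Rearranging: A = F/P.
P = 0.0281 atm = 2847 Pa; F = 0.0601 lbf = 0.2673 N.
A = 9.389×10^-5 m²
9.389×10^-5 m² × (1 cm² / 1.000×10^-4 m²) = 0.9389 cm²

0.939 cm²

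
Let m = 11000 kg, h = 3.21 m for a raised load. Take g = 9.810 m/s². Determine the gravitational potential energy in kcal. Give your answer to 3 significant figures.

82.8 kcal

Directly: PE = mgh.
m = 11000 kg; h = 3.21 m; g = 9.810 m/s².
PE = 3.464×10^5 J  (the unit combination reduces to kg·m²/s² = J)
3.464×10^5 J × (1 kcal / 4184 J) = 82.79 kcal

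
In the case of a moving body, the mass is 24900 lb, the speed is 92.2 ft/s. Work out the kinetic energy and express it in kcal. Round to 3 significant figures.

1070 kcal

KE is given directly by: KE = ½mv².
m = 24900 lb = 11294 kg; v = 92.2 ft/s = 28.10 m/s.
KE = 4.460×10^6 J
4.460×10^6 J × (1 kcal / 4184 J) = 1066 kcal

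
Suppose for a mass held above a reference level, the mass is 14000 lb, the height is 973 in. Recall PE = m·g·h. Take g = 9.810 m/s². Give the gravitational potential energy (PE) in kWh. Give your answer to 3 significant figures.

PE is given directly by: PE = mgh.
m = 14000 lb = 6350 kg; h = 973 in = 24.71 m; g = 9.810 m/s².
PE = 1.540×10^6 J
1.540×10^6 J × (1 kWh / 3.600×10^6 J) = 0.4277 kWh

0.428 kWh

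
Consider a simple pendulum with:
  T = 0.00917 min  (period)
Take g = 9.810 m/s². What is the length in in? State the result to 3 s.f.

Rearranging T = 2π√(L/g) for L: L = g·(T/2π)².
T = 0.00917 min = 0.5502 s; g = 9.810 m/s².
L = 0.07522 m
0.07522 m × (1 in / 0.02540 m) = 2.962 in

2.96 in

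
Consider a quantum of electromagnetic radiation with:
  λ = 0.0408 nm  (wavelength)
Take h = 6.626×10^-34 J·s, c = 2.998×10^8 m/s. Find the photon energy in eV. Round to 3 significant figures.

30400 eV

Directly: E = hc/λ.
λ = 0.0408 nm = 4.080×10^-11 m; h = 6.626×10^-34 J·s; c = 2.998×10^8 m/s.
E = 4.869×10^-15 J  (the unit combination reduces to kg·m²/s² = J)
4.869×10^-15 J × (1 eV / 1.602×10^-19 J) = 30389 eV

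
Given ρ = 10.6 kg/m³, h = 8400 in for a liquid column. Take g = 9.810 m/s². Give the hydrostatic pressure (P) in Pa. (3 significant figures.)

Directly: P = ρgh.
ρ = 10.6 kg/m³; h = 8400 in = 213.4 m; g = 9.810 m/s².
P = 22186 Pa

22200 Pa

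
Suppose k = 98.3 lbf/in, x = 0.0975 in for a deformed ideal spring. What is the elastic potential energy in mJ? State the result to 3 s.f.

U is given directly by: U = ½kx².
k = 98.3 lbf/in = 17215 N/m; x = 0.0975 in = 0.002476 m.
U = 0.05279 J  (the unit combination reduces to kg·m²/s² = J)
0.05279 J × (1 mJ / 0.001000 J) = 52.79 mJ

52.8 mJ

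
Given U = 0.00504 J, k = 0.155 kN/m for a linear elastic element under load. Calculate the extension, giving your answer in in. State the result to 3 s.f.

Rearranging U = ½k·x² for x: x = √(2U/k).
U = 0.00504 J; k = 0.155 kN/m = 155.0 N/m.
x = 0.008064 m
0.008064 m × (1 in / 0.02540 m) = 0.3175 in

0.317 in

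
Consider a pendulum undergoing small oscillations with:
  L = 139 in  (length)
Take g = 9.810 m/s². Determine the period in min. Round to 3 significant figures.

0.0628 min

T is given directly by: T = 2π√(L/g).
L = 139 in = 3.531 m; g = 9.810 m/s².
T = 3.769 s
3.769 s × (1 min / 60.00 s) = 0.06282 min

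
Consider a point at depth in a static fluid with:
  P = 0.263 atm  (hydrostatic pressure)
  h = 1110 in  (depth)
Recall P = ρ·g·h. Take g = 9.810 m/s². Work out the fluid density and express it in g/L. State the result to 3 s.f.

96.3 g/L

Rearranging: ρ = P/(g·h).
P = 0.263 atm = 26648 Pa; h = 1110 in = 28.19 m; g = 9.810 m/s².
ρ = 96.35 kg/m³
Since 1 g/L = 1 kg/m³, 96.35 g/L.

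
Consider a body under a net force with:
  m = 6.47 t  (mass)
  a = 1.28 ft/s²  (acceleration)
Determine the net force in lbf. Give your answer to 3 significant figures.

From Newton's second law: F = m·a.
m = 6.47 t = 6470 kg; a = 1.28 ft/s² = 0.3901 m/s².
F = 2524 N
2524 N × (1 lbf / 4.448 N) = 567.5 lbf

567 lbf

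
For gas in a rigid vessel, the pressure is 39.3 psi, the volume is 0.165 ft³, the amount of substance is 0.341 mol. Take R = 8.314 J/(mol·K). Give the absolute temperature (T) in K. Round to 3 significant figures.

From the ideal-gas law: T = PV/(nR).
P = 39.3 psi = 2.710×10^5 Pa; V = 0.165 ft³ = 0.004672 m³; n = 0.341 mol; R = 8.314 J/(mol·K).
T = 446.6 K

447 K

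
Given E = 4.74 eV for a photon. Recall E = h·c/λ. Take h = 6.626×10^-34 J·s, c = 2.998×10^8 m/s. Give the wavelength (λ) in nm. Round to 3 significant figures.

262 nm

Solving E = h·c/λ for λ: λ = hc/E.
E = 4.74 eV = 7.594×10^-19 J; h = 6.626×10^-34 J·s; c = 2.998×10^8 m/s.
λ = 2.616×10^-7 m
2.616×10^-7 m × (1 nm / 1.000×10^-9 m) = 261.6 nm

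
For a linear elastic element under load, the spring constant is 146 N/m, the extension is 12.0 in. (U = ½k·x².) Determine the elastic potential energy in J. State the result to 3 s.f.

Directly: U = ½kx².
k = 146 N/m; x = 12.0 in = 0.3048 m.
U = 6.782 J

6.78 J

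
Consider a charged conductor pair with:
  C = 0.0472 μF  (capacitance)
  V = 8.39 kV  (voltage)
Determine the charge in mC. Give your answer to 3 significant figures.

0.396 mC

Rearranging C = Q/V for Q: Q = CV.
C = 0.0472 μF = 4.720×10^-8 F; V = 8.39 kV = 8390 V.
Q = 3.960×10^-4 C  (the unit combination reduces to A·s = C)
3.960×10^-4 C × (1 mC / 0.001000 C) = 0.3960 mC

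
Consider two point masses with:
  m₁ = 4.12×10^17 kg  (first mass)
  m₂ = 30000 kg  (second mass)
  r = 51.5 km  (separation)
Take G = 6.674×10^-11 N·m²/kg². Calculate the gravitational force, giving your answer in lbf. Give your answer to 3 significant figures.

69.9 lbf

Directly: F = Gm₁m₂/r².
m₁ = 4.12×10^17 kg; m₂ = 30000 kg; r = 51.5 km = 51500 m; G = 6.674×10^-11 N·m²/kg².
F = 311.0 N
311.0 N × (1 lbf / 4.448 N) = 69.92 lbf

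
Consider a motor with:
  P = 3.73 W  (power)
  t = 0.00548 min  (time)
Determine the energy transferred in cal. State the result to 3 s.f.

0.293 cal

Rearranging P = W/t for W: W = P·t.
P = 3.73 W; t = 0.00548 min = 0.3288 s.
W = 1.226 J
1.226 J × (1 cal / 4.184 J) = 0.2931 cal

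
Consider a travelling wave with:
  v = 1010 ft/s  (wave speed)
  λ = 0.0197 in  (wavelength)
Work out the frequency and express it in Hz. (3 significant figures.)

6.15×10^5 Hz

Rearranging v = f·λ for f: f = v/λ.
v = 1010 ft/s = 307.8 m/s; λ = 0.0197 in = 5.004×10^-4 m.
f = 6.152×10^5 Hz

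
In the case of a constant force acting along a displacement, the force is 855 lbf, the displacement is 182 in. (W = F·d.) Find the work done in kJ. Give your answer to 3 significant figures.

17.6 kJ

W is given directly by: W = F·d.
F = 855 lbf = 3803 N; d = 182 in = 4.623 m.
W = 17582 J
17582 J × (1 kJ / 1000 J) = 17.58 kJ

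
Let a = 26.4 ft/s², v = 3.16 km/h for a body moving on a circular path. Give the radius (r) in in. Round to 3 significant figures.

3.77 in

Rearranging: r = v²/a.
a = 26.4 ft/s² = 8.047 m/s²; v = 3.16 km/h = 0.8778 m/s.
r = 0.09575 m
0.09575 m × (1 in / 0.02540 m) = 3.770 in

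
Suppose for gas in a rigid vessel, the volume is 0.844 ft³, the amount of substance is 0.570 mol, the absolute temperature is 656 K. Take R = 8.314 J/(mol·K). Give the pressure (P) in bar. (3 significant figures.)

1.30 bar

Directly: P = nRT/V.
V = 0.844 ft³ = 0.02390 m³; n = 0.570 mol; T = 656 K; R = 8.314 J/(mol·K).
P = 1.301×10^5 Pa
1.301×10^5 Pa × (1 bar / 1.000×10^5 Pa) = 1.301 bar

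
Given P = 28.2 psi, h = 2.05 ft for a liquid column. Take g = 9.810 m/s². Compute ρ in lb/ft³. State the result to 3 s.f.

1980 lb/ft³

Solving P = ρ·g·h for ρ: ρ = P/(g·h).
P = 28.2 psi = 1.944×10^5 Pa; h = 2.05 ft = 0.6248 m; g = 9.810 m/s².
ρ = 31720 kg/m³
31720 kg/m³ × (1 lb/ft³ / 16.02 kg/m³) = 1980 lb/ft³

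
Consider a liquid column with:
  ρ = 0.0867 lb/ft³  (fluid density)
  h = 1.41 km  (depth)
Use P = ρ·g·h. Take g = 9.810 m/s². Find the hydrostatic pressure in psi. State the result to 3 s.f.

2.79 psi

Directly: P = ρgh.
ρ = 0.0867 lb/ft³ = 1.389 kg/m³; h = 1.41 km = 1410 m; g = 9.810 m/s².
P = 19210 Pa
19210 Pa × (1 psi / 6895 Pa) = 2.786 psi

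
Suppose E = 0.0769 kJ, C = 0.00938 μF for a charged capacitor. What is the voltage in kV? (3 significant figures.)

Rearranging: V = √(2E/C).
E = 0.0769 kJ = 76.90 J; C = 0.00938 μF = 9.380×10^-9 F.
V = 1.280×10^5 V  (the unit combination reduces to kg·m²/(A·s³) = V)
1.280×10^5 V × (1 kV / 1000 V) = 128.0 kV

128 kV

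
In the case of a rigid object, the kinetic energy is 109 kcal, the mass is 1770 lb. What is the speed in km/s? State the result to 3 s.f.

0.0337 km/s

Solving KE = ½mv² for v: v = √(2·KE/m).
KE = 109 kcal = 4.561×10^5 J; m = 1770 lb = 802.9 kg.
v = 33.71 m/s
33.71 m/s × (1 km/s / 1000 m/s) = 0.03371 km/s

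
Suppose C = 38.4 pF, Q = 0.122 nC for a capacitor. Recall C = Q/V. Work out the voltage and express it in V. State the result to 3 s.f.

3.18 V

Rearranging C = Q/V for V: V = Q/C.
C = 38.4 pF = 3.840×10^-11 F; Q = 0.122 nC = 1.220×10^-10 C.
V = 3.177 V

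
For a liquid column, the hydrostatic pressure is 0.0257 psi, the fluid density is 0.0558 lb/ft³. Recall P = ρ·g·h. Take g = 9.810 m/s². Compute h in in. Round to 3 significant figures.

796 in

Rearranging P = ρ·g·h for h: h = P/(ρ·g).
P = 0.0257 psi = 177.2 Pa; ρ = 0.0558 lb/ft³ = 0.8938 kg/m³; g = 9.810 m/s².
h = 20.21 m
20.21 m × (1 in / 0.02540 m) = 795.6 in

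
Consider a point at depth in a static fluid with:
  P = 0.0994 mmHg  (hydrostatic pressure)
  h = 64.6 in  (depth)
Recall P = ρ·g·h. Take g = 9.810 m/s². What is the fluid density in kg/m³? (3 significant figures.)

0.823 kg/m³

Rearranging P = ρ·g·h for ρ: ρ = P/(g·h).
P = 0.0994 mmHg = 13.25 Pa; h = 64.6 in = 1.641 m; g = 9.810 m/s².
ρ = 0.8233 kg/m³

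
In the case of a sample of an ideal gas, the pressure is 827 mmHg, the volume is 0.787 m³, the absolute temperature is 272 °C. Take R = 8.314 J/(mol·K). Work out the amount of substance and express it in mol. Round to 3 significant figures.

Rearranging PV = nRT for n: n = PV/(RT).
P = 827 mmHg = 1.103×10^5 Pa; V = 0.787 m³; T = 272 °C = 545.1 K; R = 8.314 J/(mol·K).
n = 19.15 mol

19.1 mol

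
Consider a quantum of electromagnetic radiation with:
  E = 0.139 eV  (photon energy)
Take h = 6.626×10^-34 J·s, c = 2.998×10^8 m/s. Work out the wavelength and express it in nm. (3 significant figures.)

8920 nm

Solving E = h·c/λ for λ: λ = hc/E.
E = 0.139 eV = 2.227×10^-20 J; h = 6.626×10^-34 J·s; c = 2.998×10^8 m/s.
λ = 8.920×10^-6 m
8.920×10^-6 m × (1 nm / 1.000×10^-9 m) = 8920 nm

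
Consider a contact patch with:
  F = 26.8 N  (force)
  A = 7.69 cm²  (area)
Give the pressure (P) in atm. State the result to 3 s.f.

Directly: P = F/A.
F = 26.8 N; A = 7.69 cm² = 7.690×10^-4 m².
P = 34850 Pa
34850 Pa × (1 atm / 1.013×10^5 Pa) = 0.3439 atm

0.344 atm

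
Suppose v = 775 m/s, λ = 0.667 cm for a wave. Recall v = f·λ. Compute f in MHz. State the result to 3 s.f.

0.116 MHz

Rearranging v = f·λ for f: f = v/λ.
v = 775 m/s; λ = 0.667 cm = 0.006670 m.
f = 1.162×10^5 Hz
1.162×10^5 Hz × (1 MHz / 1.000×10^6 Hz) = 0.1162 MHz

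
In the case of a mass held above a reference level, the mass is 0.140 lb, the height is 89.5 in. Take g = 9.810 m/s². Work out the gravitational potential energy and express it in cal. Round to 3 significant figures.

PE is given directly by: PE = mgh.
m = 0.140 lb = 0.06350 kg; h = 89.5 in = 2.273 m; g = 9.810 m/s².
PE = 1.416 J
1.416 J × (1 cal / 4.184 J) = 0.3385 cal

0.338 cal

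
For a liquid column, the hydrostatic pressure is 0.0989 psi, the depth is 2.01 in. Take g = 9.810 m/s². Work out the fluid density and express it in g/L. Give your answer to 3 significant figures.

Solving P = ρ·g·h for ρ: ρ = P/(g·h).
P = 0.0989 psi = 681.9 Pa; h = 2.01 in = 0.05105 m; g = 9.810 m/s².
ρ = 1361 kg/m³
Since 1 g/L = 1 kg/m³, 1361 g/L.

1360 g/L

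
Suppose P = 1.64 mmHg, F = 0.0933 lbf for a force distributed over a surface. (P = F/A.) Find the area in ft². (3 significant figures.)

0.0204 ft²

Rearranging: A = F/P.
P = 1.64 mmHg = 218.6 Pa; F = 0.0933 lbf = 0.4150 N.
A = 0.001898 m²
0.001898 m² × (1 ft² / 0.09290 m²) = 0.02043 ft²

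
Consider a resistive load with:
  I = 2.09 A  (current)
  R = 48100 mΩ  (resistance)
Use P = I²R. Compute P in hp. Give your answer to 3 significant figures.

0.282 hp

Directly: P = I²R.
I = 2.09 A; R = 48100 mΩ = 48.10 Ω.
P = 210.1 W
210.1 W × (1 hp / 745.7 W) = 0.2818 hp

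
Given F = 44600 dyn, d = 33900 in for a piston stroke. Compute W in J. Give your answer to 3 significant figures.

384 J

W is given directly by: W = F·d.
F = 44600 dyn = 0.4460 N; d = 33900 in = 861.1 m.
W = 384.0 J  (the unit combination reduces to kg·m²/s² = J)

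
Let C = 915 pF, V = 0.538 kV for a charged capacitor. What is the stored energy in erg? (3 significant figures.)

1320 erg

Directly: E = ½CV².
C = 915 pF = 9.150×10^-10 F; V = 0.538 kV = 538.0 V.
E = 1.324×10^-4 J  (the unit combination reduces to kg·m²/s² = J)
1.324×10^-4 J × (1 erg / 1.000×10^-7 J) = 1324 erg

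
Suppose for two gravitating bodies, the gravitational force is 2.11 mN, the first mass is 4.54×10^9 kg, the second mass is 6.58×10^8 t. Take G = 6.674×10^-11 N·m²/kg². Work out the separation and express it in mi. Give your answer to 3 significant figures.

6040 mi

Rearranging F = G·m₁·m₂/r² for r: r = √(G·m₁m₂/F).
F = 2.11 mN = 0.002110 N; m₁ = 4.54×10^9 kg; m₂ = 6.58×10^8 t = 6.580×10^11 kg; G = 6.674×10^-11 N·m²/kg².
r = 9.721×10^6 m
9.721×10^6 m × (1 mi / 1609 m) = 6040 mi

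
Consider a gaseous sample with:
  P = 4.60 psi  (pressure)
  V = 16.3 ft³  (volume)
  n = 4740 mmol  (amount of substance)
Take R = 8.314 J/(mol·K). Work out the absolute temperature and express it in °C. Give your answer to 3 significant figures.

98.3 °C

From the ideal-gas law: T = PV/(nR).
P = 4.60 psi = 31716 Pa; V = 16.3 ft³ = 0.4616 m³; n = 4740 mmol = 4.740 mol; R = 8.314 J/(mol·K).
T = 371.5 K
371.5 K − 273.15 = 98.32 °C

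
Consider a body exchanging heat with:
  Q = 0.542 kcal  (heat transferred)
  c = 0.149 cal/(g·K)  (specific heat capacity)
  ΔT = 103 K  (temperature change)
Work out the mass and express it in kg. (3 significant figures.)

Rearranging Q = m·c·ΔT for m: m = Q/(c·ΔT).
Q = 0.542 kcal = 2268 J; c = 0.149 cal/(g·K) = 623.4 J/(kg·K); ΔT = 103 K.
m = 0.03532 kg

0.0353 kg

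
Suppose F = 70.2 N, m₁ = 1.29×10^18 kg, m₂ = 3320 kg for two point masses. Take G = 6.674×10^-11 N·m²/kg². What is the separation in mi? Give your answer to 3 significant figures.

39.6 mi

Solving F = G·m₁·m₂/r² for r: r = √(G·m₁m₂/F).
F = 70.2 N; m₁ = 1.29×10^18 kg; m₂ = 3320 kg; G = 6.674×10^-11 N·m²/kg².
r = 63810 m
63810 m × (1 mi / 1609 m) = 39.65 mi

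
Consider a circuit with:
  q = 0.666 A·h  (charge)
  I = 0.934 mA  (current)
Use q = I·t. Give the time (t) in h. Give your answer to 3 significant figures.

713 h

Rearranging: t = q/I.
q = 0.666 A·h = 2398 C; I = 0.934 mA = 9.340×10^-4 A.
t = 2.567×10^6 s
2.567×10^6 s × (1 h / 3600 s) = 713.1 h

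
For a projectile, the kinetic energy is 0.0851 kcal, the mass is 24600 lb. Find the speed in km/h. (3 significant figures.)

Solving KE = ½mv² for v: v = √(2·KE/m).
KE = 0.0851 kcal = 356.1 J; m = 24600 lb = 11158 kg.
v = 0.2526 m/s
0.2526 m/s × (1 km/h / 0.2778 m/s) = 0.9094 km/h

0.909 km/h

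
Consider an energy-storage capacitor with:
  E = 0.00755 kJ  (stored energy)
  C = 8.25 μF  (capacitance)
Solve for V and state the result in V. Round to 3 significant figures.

1350 V

Rearranging E = ½C·V² for V: V = √(2E/C).
E = 0.00755 kJ = 7.550 J; C = 8.25 μF = 8.250×10^-6 F.
V = 1353 V  (the unit combination reduces to kg·m²/(A·s³) = V)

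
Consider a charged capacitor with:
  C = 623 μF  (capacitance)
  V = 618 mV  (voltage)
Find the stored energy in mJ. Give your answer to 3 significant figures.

E is given directly by: E = ½CV².
C = 623 μF = 6.230×10^-4 F; V = 618 mV = 0.6180 V.
E = 1.190×10^-4 J  (the unit combination reduces to kg·m²/s² = J)
1.190×10^-4 J × (1 mJ / 0.001000 J) = 0.1190 mJ

0.119 mJ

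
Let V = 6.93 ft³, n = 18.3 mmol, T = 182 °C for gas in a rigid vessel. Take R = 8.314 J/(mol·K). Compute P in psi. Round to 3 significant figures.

0.0512 psi

From the ideal-gas law: P = nRT/V.
V = 6.93 ft³ = 0.1962 m³; n = 18.3 mmol = 0.01830 mol; T = 182 °C = 455.1 K; R = 8.314 J/(mol·K).
P = 352.9 Pa  (the unit combination reduces to kg/(m·s²) = Pa)
352.9 Pa × (1 psi / 6895 Pa) = 0.05118 psi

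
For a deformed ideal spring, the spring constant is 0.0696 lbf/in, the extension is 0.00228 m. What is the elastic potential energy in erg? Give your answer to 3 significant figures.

Directly: U = ½kx².
k = 0.0696 lbf/in = 12.19 N/m; x = 0.00228 m.
U = 3.168×10^-5 J  (the unit combination reduces to kg·m²/s² = J)
3.168×10^-5 J × (1 erg / 1.000×10^-7 J) = 316.8 erg

317 erg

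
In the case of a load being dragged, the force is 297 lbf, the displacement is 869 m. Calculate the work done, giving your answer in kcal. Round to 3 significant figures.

W is given directly by: W = F·d.
F = 297 lbf = 1321 N; d = 869 m.
W = 1.148×10^6 J
1.148×10^6 J × (1 kcal / 4184 J) = 274.4 kcal

274 kcal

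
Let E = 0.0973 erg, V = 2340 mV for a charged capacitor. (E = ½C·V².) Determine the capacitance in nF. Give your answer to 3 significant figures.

3.55 nF

Rearranging: C = 2E/V².
E = 0.0973 erg = 9.730×10^-9 J; V = 2340 mV = 2.340 V.
C = 3.554×10^-9 F
3.554×10^-9 F × (1 nF / 1.000×10^-9 F) = 3.554 nF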